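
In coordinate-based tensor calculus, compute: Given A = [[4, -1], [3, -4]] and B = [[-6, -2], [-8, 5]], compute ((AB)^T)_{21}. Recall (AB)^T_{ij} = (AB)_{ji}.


(AB)^T_{ij} = (AB)_{ji} = sum_k A_{jk} B_{ki}.
For i=2, j=1 we need (AB)_{12}:
A_{11} * B_{12} = 4 * -2 = -8
A_{12} * B_{22} = -1 * 5 = -5
Sum = -8 + -5 = -13

-13


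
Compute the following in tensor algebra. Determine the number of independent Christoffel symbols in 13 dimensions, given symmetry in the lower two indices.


Christoffel symbols Gamma^k_{ij} are symmetric in i,j, so there are d * d(d+1)/2 independent symbols.
d = 13
d(d+1)/2 = 13 * 14 / 2 = 91
Total = 13 * 91 = 1183

1183


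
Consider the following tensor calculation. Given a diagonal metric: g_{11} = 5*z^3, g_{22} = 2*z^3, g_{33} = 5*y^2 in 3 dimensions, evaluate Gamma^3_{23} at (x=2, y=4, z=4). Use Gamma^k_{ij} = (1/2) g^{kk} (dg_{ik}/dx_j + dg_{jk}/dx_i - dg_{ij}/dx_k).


For a diagonal metric, Gamma^k_{ij} = (1/2) g^{kk} (dg_{ik}/dx_j + dg_{jk}/dx_i - dg_{ij}/dx_k).
The metric is diagonal, so g_{ab} = 0 for a != b.
At the given point: g_{11} = 320, g_{22} = 128, g_{33} = 80
g^{33} = 1/80
dg_{23}/dx_3 = 0 (off-diagonal)
dg_{33}/dx_2 = dg_{33}/dx_2 = 40
dg_{23}/dx_3 = 0 (off-diagonal)
Numerator = 0 + 40 - 0 = 40
Gamma^3_{23} = 40 / (2 * 80) = 1/4

1/4


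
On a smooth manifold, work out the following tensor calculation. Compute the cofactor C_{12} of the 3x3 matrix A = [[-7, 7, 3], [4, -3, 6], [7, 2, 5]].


To find cofactor C_{12}, delete row 1 and column 2.
The resulting 2x2 submatrix is: [[4, 6], [7, 5]]
Minor M_{12} = 4*5 - 6*7
  = 20 - 42 = -22
Sign = (-1)^(1+2) = (-1)^3 = -1
Cofactor C_{12} = -1 * -22 = 22

22


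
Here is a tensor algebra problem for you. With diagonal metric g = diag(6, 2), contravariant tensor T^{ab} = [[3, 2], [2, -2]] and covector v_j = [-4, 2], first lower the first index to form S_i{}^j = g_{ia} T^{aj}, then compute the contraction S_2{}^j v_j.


Step 1: lower the first index. For a diagonal metric, g_{ia} T^{aj} = g_{ii} T^{ij} (no sum on i).
g_{22} = 2
S_2{}^1 = 2 * T^{21} = 2 * 2 = 4
S_2{}^2 = 2 * T^{22} = 2 * -2 = -4
Step 2: contract S_2{}^j with v_j.
S_2{}^1 * v_1 = 4 * -4 = -16
S_2{}^2 * v_2 = -4 * 2 = -8
Result = -16 + -8 = -24

-24


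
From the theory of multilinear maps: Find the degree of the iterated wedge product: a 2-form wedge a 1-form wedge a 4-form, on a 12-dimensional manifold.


The degree of a wedge product is the sum of the degrees of the individual forms.
Degrees: 2, 1, 4
Total degree = 2 + 1 + 4 = 7

7


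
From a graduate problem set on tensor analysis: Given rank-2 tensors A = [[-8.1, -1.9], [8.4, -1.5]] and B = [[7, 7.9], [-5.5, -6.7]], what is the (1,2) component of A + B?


Tensor addition is component-wise: (A + B)_{ij} = A_{ij} + B_{ij}.
A_{12} = -1.9
B_{12} = 7.9
(A + B)_{12} = -1.9 + 7.9 = 6

6


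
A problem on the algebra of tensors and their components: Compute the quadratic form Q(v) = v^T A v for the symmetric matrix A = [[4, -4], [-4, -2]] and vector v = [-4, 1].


First compute Av:
(Av)_1 = 4*-4 + -4*1 = -20
(Av)_2 = -4*-4 + -2*1 = 14
Av = [-20, 14]
Then v^T (Av) = -4*-20 + 1*14
= 80 + 14 = 94

94


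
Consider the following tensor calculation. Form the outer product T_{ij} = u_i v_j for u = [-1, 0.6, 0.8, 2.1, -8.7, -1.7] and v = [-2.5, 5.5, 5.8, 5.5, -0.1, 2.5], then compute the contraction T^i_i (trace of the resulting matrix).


The outer product gives T_{ij} = u_i v_j.
The trace (contraction) is Tr(T) = sum_i T_{ii} = sum_i u_i v_i.
Diagonal entries:
T_{11} = u_1 * v_1 = -1 * -2.5 = 2.5
T_{22} = u_2 * v_2 = 0.6 * 5.5 = 3.3
T_{33} = u_3 * v_3 = 0.8 * 5.8 = 4.64
T_{44} = u_4 * v_4 = 2.1 * 5.5 = 11.55
T_{55} = u_5 * v_5 = -8.7 * -0.1 = 0.87
T_{66} = u_6 * v_6 = -1.7 * 2.5 = -4.25
Tr(T) = 2.5 + 3.3 + 4.64 + 11.55 + 0.87 + -4.25 = 18.61

18.61


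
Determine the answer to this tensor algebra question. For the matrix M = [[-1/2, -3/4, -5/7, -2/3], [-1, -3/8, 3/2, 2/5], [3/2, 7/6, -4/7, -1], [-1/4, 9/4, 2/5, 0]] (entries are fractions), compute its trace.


The trace is the sum of diagonal entries.
Diagonal: M[1,1] = -1/2, M[2,2] = -3/8, M[3,3] = -4/7, M[4,4] = 0
Tr(M) = -1/2 + -3/8 + -4/7 + 0
Computing step by step:
After adding M[1,1]: -1/2
After adding M[2,2]: -7/8
After adding M[3,3]: -81/56
After adding M[4,4]: -81/56
Tr(M) = -81/56

-81/56


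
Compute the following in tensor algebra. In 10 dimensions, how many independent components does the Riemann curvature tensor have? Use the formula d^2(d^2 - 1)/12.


The Riemann tensor in d dimensions has d^2(d^2 - 1)/12 independent components.
d = 10, so d^2 = 100
d^2 - 1 = 99
d^2(d^2 - 1) = 100 * 99 = 9900
Divide by 12: 9900 / 12 = 825

825


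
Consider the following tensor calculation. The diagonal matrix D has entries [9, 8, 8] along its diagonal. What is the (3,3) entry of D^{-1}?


For a diagonal matrix, the inverse has entries (D^{-1})_{ii} = 1/d_{ii}.
The diagonal entries are: d_{11} = 9, d_{22} = 8, d_{33} = 8
We need (D^{-1})_{33} = 1/d_{33} = 1/8 = 1/8

1/8


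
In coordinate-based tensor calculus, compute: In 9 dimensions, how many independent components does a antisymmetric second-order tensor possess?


A antisymmetric rank-2 tensor in d dimensions has d(d-1)/2 independent components.
d = 9
d(d-1)/2 = 9 * 8 / 2 = 72 / 2 = 36

36


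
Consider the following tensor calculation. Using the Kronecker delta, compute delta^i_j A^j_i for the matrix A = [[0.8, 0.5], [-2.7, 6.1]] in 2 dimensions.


The contraction (trace) of a rank-2 tensor is the sum of its diagonal elements.
Diagonal entries: A[1,1] = 0.8, A[2,2] = 6.1
Tr(A) = 0.8 + 6.1 = 6.9

6.9


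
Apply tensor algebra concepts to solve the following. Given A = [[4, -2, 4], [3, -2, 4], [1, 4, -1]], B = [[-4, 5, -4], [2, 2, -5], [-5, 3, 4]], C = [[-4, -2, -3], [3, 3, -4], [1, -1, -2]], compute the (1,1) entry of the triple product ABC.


(ABC)_{11} = sum_m (AB)_{1m} C_{m1}. First compute row 1 of AB.
(AB)_{11} = 4*-4 + -2*2 + 4*-5 = -40
(AB)_{12} = 4*5 + -2*2 + 4*3 = 28
(AB)_{13} = 4*-4 + -2*-5 + 4*4 = 10
Now contract with column 1 of C:
(AB)_{11} * C_{11} = -40 * -4 = 160
(AB)_{12} * C_{21} = 28 * 3 = 84
(AB)_{13} * C_{31} = 10 * 1 = 10
(ABC)_{11} = 160 + 84 + 10 = 254

254


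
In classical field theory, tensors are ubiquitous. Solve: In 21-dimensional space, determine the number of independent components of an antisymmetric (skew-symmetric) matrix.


An antisymmetric rank-2 tensor satisfies A_{ij} = -A_{ji}, so diagonal entries are zero.
The independent components are the upper-triangular entries: C(n, 2) = n(n-1)/2.
n = 21
C(21, 2) = 21 * 20 / 2 = 420 / 2 = 210

210


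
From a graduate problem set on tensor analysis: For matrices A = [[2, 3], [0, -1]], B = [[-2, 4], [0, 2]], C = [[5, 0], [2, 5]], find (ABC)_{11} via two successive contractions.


(ABC)_{11} = sum_m (AB)_{1m} C_{m1}. First compute row 1 of AB.
(AB)_{11} = 2*-2 + 3*0 = -4
(AB)_{12} = 2*4 + 3*2 = 14
Now contract with column 1 of C:
(AB)_{11} * C_{11} = -4 * 5 = -20
(AB)_{12} * C_{21} = 14 * 2 = 28
(ABC)_{11} = -20 + 28 = 8

8


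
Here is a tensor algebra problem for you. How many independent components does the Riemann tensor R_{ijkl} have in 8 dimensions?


The Riemann tensor in d dimensions has d^2(d^2 - 1)/12 independent components.
d = 8, so d^2 = 64
d^2 - 1 = 63
d^2(d^2 - 1) = 64 * 63 = 4032
Divide by 12: 4032 / 12 = 336

336


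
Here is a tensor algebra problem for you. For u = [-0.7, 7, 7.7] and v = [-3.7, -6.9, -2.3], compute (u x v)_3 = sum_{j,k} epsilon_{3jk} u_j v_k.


(u x v)_3 = sum_{j,k} epsilon_{3jk} u_j v_k. Only permutations of (1,2,3) contribute; the two non-zero terms are:
eps_{312} u_1 v_2 = 1 * -0.7 * -6.9 = 4.83
eps_{321} u_2 v_1 = -1 * 7 * -3.7 = 25.9
(u x v)_3 = 30.73

30.73


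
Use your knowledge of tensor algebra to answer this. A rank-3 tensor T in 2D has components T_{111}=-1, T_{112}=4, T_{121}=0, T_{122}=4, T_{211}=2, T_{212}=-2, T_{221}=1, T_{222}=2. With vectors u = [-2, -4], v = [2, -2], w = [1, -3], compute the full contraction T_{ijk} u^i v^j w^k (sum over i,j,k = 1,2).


S = sum over i,j,k of T_{ijk} u_i v_j w_k. Expanding all 8 terms:
T_{111}*u_1*v_1*w_1 = -1*-2*2*1 = 4  (running total: 4)
T_{112}*u_1*v_1*w_2 = 4*-2*2*-3 = 48  (running total: 52)
T_{121}*u_1*v_2*w_1 = 0*-2*-2*1 = 0  (running total: 52)
T_{122}*u_1*v_2*w_2 = 4*-2*-2*-3 = -48  (running total: 4)
T_{211}*u_2*v_1*w_1 = 2*-4*2*1 = -16  (running total: -12)
T_{212}*u_2*v_1*w_2 = -2*-4*2*-3 = -48  (running total: -60)
T_{221}*u_2*v_2*w_1 = 1*-4*-2*1 = 8  (running total: -52)
T_{222}*u_2*v_2*w_2 = 2*-4*-2*-3 = -48  (running total: -100)
S = -100

-100


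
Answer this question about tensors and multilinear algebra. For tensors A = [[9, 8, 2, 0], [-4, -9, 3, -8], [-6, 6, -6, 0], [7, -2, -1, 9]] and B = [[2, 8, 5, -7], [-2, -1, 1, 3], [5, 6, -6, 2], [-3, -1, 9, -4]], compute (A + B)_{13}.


Tensor addition is component-wise: (A + B)_{ij} = A_{ij} + B_{ij}.
A_{13} = 2
B_{13} = 5
(A + B)_{13} = 2 + 5 = 7

7


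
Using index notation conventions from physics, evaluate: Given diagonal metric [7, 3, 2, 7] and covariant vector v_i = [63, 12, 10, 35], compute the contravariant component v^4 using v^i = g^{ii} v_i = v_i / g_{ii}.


To raise an index with a diagonal metric: v^i = v_i / g_{ii}.
For index 4: v_4 = 35, g_{44} = 7
v^4 = 35 / 7 = 5

5


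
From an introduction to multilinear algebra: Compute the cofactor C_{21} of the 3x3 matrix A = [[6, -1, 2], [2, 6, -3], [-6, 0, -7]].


To find cofactor C_{21}, delete row 2 and column 1.
The resulting 2x2 submatrix is: [[-1, 2], [0, -7]]
Minor M_{21} = -1*-7 - 2*0
  = 7 - 0 = 7
Sign = (-1)^(2+1) = (-1)^3 = -1
Cofactor C_{21} = -1 * 7 = -7

-7


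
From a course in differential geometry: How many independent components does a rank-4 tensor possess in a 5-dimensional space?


The number of components of a rank-r tensor in d dimensions is d^r.
Here d = 5 and r = 4.
5^4 = 625

625


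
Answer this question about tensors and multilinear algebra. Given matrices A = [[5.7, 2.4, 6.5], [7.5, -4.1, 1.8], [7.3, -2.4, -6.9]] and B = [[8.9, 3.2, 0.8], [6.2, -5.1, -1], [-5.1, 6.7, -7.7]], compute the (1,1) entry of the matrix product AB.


(AB)_{ij} = sum_k A_{ik} B_{kj}.
For i=1, j=1:
A_{11} * B_{11} = 5.7 * 8.9 = 50.73
A_{12} * B_{21} = 2.4 * 6.2 = 14.88
A_{13} * B_{31} = 6.5 * -5.1 = -33.15
Sum = 50.73 + 14.88 + -33.15 = 32.46

32.46


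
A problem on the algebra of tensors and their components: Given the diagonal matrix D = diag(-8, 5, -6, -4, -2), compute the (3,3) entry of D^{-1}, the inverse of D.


For a diagonal matrix, the inverse has entries (D^{-1})_{ii} = 1/d_{ii}.
The diagonal entries are: d_{11} = -8, d_{22} = 5, d_{33} = -6, d_{44} = -4, d_{55} = -2
We need (D^{-1})_{33} = 1/d_{33} = 1/-6 = -1/6

-1/6


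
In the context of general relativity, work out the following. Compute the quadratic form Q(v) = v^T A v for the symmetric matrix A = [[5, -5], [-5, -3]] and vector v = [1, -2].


First compute Av:
(Av)_1 = 5*1 + -5*-2 = 15
(Av)_2 = -5*1 + -3*-2 = 1
Av = [15, 1]
Then v^T (Av) = 1*15 + -2*1
= 15 + -2 = 13

13


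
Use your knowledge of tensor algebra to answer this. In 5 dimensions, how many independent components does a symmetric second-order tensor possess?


A symmetric rank-2 tensor in d dimensions has d(d+1)/2 independent components.
d = 5
d(d+1)/2 = 5 * 6 / 2 = 30 / 2 = 15

15


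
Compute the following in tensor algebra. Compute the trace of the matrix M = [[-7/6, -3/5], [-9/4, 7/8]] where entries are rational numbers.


The trace is the sum of diagonal entries.
Diagonal: M[1,1] = -7/6, M[2,2] = 7/8
Tr(M) = -7/6 + 7/8
Computing step by step:
After adding M[1,1]: -7/6
After adding M[2,2]: -7/24
Tr(M) = -7/24

-7/24


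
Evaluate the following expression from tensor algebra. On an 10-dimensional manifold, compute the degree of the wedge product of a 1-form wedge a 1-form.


The degree of a wedge product is the sum of the degrees of the individual forms.
Degrees: 1, 1
Total degree = 1 + 1 = 2

2


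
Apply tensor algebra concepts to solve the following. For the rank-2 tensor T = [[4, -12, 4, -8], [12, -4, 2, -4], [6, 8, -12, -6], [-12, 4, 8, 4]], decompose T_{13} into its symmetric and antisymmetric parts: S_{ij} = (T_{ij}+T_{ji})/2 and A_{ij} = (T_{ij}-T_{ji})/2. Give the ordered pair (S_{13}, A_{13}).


T_{13} = 4
T_{31} = 6
S_{13} = (4 + 6)/2 = 10/2 = 5
A_{13} = (4 - 6)/2 = -2/2 = -1
Check: S + A = 5 + -1 = 4 = T_{13}.

(5, -1)


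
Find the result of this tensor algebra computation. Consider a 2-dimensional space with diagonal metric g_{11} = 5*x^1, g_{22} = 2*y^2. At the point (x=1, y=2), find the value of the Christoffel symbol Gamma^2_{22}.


For a diagonal metric, Gamma^k_{ij} = (1/2) g^{kk} (dg_{ik}/dx_j + dg_{jk}/dx_i - dg_{ij}/dx_k).
The metric is diagonal, so g_{ab} = 0 for a != b.
At the given point: g_{11} = 5, g_{22} = 8
g^{22} = 1/8
dg_{22}/dx_2 = dg_{22}/dx_2 = 8
dg_{22}/dx_2 = dg_{22}/dx_2 = 8
dg_{22}/dx_2 = dg_{22}/dx_2 = 8
Numerator = 8 + 8 - 8 = 8
Gamma^2_{22} = 8 / (2 * 8) = 1/2

1/2


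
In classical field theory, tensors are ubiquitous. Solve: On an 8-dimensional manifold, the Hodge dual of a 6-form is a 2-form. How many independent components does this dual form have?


The Hodge dual of a p-form on an n-dimensional manifold is an (n-p)-form.
n = 8, p = 6, so dual degree = 8 - 6 = 2
The number of components is C(n, n-p) = C(8, 2) = 28

28


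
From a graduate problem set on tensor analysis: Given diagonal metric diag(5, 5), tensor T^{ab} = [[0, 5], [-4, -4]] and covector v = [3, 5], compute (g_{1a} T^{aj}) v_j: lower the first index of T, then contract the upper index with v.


Step 1: lower the first index. For a diagonal metric, g_{ia} T^{aj} = g_{ii} T^{ij} (no sum on i).
g_{11} = 5
S_1{}^1 = 5 * T^{11} = 5 * 0 = 0
S_1{}^2 = 5 * T^{12} = 5 * 5 = 25
Step 2: contract S_1{}^j with v_j.
S_1{}^1 * v_1 = 0 * 3 = 0
S_1{}^2 * v_2 = 25 * 5 = 125
Result = 0 + 125 = 125

125


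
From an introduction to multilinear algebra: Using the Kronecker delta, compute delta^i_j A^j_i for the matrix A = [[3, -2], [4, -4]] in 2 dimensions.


The contraction (trace) of a rank-2 tensor is the sum of its diagonal elements.
Diagonal entries: A[1,1] = 3, A[2,2] = -4
Tr(A) = 3 + -4 = -1

-1


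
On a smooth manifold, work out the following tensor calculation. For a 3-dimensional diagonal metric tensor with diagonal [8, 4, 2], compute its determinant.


For a diagonal metric, the determinant is the product of diagonal entries.
Diagonal entries: 8, 4, 2
det(g) = 8 * 4 * 2 = 64

64


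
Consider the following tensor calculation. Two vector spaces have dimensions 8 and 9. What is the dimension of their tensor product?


The dimension of a tensor product is the product of dimensions.
dim(V) = 8, dim(W) = 9
dim(V (x) W) = 8 * 9 = 72

72


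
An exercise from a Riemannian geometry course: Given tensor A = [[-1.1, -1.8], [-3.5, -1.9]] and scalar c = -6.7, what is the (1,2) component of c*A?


Scalar multiplication: (cA)_{ij} = c * A_{ij}.
c = -6.7
A_{12} = -1.8
(cA)_{12} = -6.7 * -1.8 = 12.06

12.06


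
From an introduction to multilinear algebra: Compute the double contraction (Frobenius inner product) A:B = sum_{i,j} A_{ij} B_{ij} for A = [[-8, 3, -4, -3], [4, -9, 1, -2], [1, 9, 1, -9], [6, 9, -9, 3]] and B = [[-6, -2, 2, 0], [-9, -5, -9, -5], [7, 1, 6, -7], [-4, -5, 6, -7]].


A:B = sum over all i,j of A_{ij} * B_{ij}.
Row 1: -8*-6=48, 3*-2=-6, -4*2=-8, -3*0=0 => row sum = 34
Row 2: 4*-9=-36, -9*-5=45, 1*-9=-9, -2*-5=10 => row sum = 10
Row 3: 1*7=7, 9*1=9, 1*6=6, -9*-7=63 => row sum = 85
Row 4: 6*-4=-24, 9*-5=-45, -9*6=-54, 3*-7=-21 => row sum = -144
Total = 34 + 10 + 85 + -144 = -15

-15


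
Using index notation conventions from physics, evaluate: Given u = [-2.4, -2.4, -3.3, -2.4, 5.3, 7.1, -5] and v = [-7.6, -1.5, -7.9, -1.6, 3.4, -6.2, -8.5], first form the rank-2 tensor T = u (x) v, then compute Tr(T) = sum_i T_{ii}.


The outer product gives T_{ij} = u_i v_j.
The trace (contraction) is Tr(T) = sum_i T_{ii} = sum_i u_i v_i.
Diagonal entries:
T_{11} = u_1 * v_1 = -2.4 * -7.6 = 18.24
T_{22} = u_2 * v_2 = -2.4 * -1.5 = 3.6
T_{33} = u_3 * v_3 = -3.3 * -7.9 = 26.07
T_{44} = u_4 * v_4 = -2.4 * -1.6 = 3.84
T_{55} = u_5 * v_5 = 5.3 * 3.4 = 18.02
T_{66} = u_6 * v_6 = 7.1 * -6.2 = -44.02
T_{77} = u_7 * v_7 = -5 * -8.5 = 42.5
Tr(T) = 18.24 + 3.6 + 26.07 + 3.84 + 18.02 + -44.02 + 42.5 = 68.25

68.25


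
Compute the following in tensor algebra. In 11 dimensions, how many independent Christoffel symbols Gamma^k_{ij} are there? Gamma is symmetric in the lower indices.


Christoffel symbols Gamma^k_{ij} are symmetric in i,j, so there are d * d(d+1)/2 independent symbols.
d = 11
d(d+1)/2 = 11 * 12 / 2 = 66
Total = 11 * 66 = 726

726


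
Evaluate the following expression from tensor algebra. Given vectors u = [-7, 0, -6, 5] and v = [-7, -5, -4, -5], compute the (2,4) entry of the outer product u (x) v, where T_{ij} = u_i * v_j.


The outer product entry T_{ij} = u_i * v_j.
We need i=2, j=4.
u_2 = 0, v_4 = -5
T_{2,4} = 0 * -5 = 0

0


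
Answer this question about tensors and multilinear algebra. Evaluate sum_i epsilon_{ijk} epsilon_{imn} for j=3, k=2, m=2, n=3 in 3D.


Using the identity: epsilon_{ijk} epsilon_{imn} = delta_{jm} delta_{kn} - delta_{jn} delta_{km}.
delta_{32} = 0
delta_{23} = 0
delta_{33} = 1
delta_{22} = 1
Result = 0 * 0 - 1 * 1 = 0 - 1 = -1

-1


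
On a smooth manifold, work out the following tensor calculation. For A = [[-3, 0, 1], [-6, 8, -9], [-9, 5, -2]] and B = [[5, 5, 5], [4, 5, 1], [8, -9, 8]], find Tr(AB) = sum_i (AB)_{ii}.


Tr(AB) = sum_i (AB)_{ii} where (AB)_{ii} = sum_k A_{ik} B_{ki}.
(AB)_{11} = -3*5 + 0*4 + 1*8 = -7
(AB)_{22} = -6*5 + 8*5 + -9*-9 = 91
(AB)_{33} = -9*5 + 5*1 + -2*8 = -56
Tr(AB) = -7 + 91 + -56 = 28

28


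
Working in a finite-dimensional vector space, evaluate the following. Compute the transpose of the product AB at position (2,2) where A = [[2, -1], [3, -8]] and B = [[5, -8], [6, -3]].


(AB)^T_{ij} = (AB)_{ji} = sum_k A_{jk} B_{ki}.
For i=2, j=2 we need (AB)_{22}:
A_{21} * B_{12} = 3 * -8 = -24
A_{22} * B_{22} = -8 * -3 = 24
Sum = -24 + 24 = 0

0


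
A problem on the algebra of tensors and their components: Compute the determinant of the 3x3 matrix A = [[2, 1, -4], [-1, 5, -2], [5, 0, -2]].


Expanding along the first row, det(A) = a11*M_11 - a12*M_12 + a13*M_13, where M_1j is the (1,j) minor.
Minor M_11 = 5*-2 - -2*0 = -10
Minor M_12 = -1*-2 - -2*5 = 12
Minor M_13 = -1*0 - 5*5 = -25
det = 2*(-10) - 1*(12) + -4*(-25)
    = -20 - 12 + 100
    = 68

68


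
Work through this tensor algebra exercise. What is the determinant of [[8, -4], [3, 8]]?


For a 2x2 matrix [[a, b], [c, d]], det = a*d - b*c.
a = 8, b = -4, c = 3, d = 8
a*d = 8 * 8 = 64
b*c = -4 * 3 = -12
det = 64 - -12 = 76

76


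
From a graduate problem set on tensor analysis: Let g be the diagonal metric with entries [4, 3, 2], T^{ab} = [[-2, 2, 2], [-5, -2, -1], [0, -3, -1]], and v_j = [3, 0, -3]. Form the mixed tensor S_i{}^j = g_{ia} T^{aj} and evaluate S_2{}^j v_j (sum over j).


Step 1: lower the first index. For a diagonal metric, g_{ia} T^{aj} = g_{ii} T^{ij} (no sum on i).
g_{22} = 3
S_2{}^1 = 3 * T^{21} = 3 * -5 = -15
S_2{}^2 = 3 * T^{22} = 3 * -2 = -6
S_2{}^3 = 3 * T^{23} = 3 * -1 = -3
Step 2: contract S_2{}^j with v_j.
S_2{}^1 * v_1 = -15 * 3 = -45
S_2{}^2 * v_2 = -6 * 0 = 0
S_2{}^3 * v_3 = -3 * -3 = 9
Result = -45 + 0 + 9 = -36

-36


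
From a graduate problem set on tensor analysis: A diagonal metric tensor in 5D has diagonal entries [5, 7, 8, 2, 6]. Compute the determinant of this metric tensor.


For a diagonal metric, the determinant is the product of diagonal entries.
Diagonal entries: 5, 7, 8, 2, 6
det(g) = 5 * 7 * 8 * 2 * 6 = 3360

3360


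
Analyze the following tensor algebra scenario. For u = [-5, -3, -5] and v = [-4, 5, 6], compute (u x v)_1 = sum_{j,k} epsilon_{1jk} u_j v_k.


(u x v)_1 = sum_{j,k} epsilon_{1jk} u_j v_k. Only permutations of (1,2,3) contribute; the two non-zero terms are:
eps_{123} u_2 v_3 = 1 * -3 * 6 = -18
eps_{132} u_3 v_2 = -1 * -5 * 5 = 25
(u x v)_1 = 7

7


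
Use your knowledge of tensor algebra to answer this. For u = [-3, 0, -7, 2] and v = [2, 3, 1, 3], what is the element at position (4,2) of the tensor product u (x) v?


The outer product entry T_{ij} = u_i * v_j.
We need i=4, j=2.
u_4 = 2, v_2 = 3
T_{4,2} = 2 * 3 = 6

6


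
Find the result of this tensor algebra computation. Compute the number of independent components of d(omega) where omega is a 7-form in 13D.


The exterior derivative of a p-form is a (p+1)-form.
Its number of independent components is C(n, p+1).
n = 13, p+1 = 8
C(13, 8) = 1287

1287


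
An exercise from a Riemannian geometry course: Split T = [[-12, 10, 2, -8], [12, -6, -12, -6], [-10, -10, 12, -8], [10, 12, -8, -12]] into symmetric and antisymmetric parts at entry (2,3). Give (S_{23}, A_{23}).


T_{23} = -12
T_{32} = -10
S_{23} = (-12 + -10)/2 = -22/2 = -11
A_{23} = (-12 - -10)/2 = -2/2 = -1
Check: S + A = -11 + -1 = -12 = T_{23}.

(-11, -1)


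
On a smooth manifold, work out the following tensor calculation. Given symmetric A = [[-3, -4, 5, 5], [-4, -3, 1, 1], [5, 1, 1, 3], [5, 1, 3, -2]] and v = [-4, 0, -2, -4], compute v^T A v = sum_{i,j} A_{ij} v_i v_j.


First compute Av:
(Av)_1 = -3*-4 + -4*0 + 5*-2 + 5*-4 = -18
(Av)_2 = -4*-4 + -3*0 + 1*-2 + 1*-4 = 10
(Av)_3 = 5*-4 + 1*0 + 1*-2 + 3*-4 = -34
(Av)_4 = 5*-4 + 1*0 + 3*-2 + -2*-4 = -18
Av = [-18, 10, -34, -18]
Then v^T (Av) = -4*-18 + 0*10 + -2*-34 + -4*-18
= 72 + 0 + 68 + 72 = 212

212


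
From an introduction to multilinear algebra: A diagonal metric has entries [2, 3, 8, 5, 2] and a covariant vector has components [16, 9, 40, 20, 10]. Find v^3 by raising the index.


To raise an index with a diagonal metric: v^i = v_i / g_{ii}.
For index 3: v_3 = 40, g_{33} = 8
v^3 = 40 / 8 = 5

5


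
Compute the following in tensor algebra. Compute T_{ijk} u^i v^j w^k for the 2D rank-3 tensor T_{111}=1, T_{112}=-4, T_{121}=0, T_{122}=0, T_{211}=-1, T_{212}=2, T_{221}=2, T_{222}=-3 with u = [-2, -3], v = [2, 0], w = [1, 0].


S = sum over i,j,k of T_{ijk} u_i v_j w_k. Expanding all 8 terms:
T_{111}*u_1*v_1*w_1 = 1*-2*2*1 = -4  (running total: -4)
T_{112}*u_1*v_1*w_2 = -4*-2*2*0 = 0  (running total: -4)
T_{121}*u_1*v_2*w_1 = 0*-2*0*1 = 0  (running total: -4)
T_{122}*u_1*v_2*w_2 = 0*-2*0*0 = 0  (running total: -4)
T_{211}*u_2*v_1*w_1 = -1*-3*2*1 = 6  (running total: 2)
T_{212}*u_2*v_1*w_2 = 2*-3*2*0 = 0  (running total: 2)
T_{221}*u_2*v_2*w_1 = 2*-3*0*1 = 0  (running total: 2)
T_{222}*u_2*v_2*w_2 = -3*-3*0*0 = 0  (running total: 2)
S = 2

2


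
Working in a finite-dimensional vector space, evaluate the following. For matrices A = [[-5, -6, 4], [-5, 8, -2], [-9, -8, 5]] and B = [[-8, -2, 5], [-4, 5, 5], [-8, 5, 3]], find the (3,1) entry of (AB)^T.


(AB)^T_{ij} = (AB)_{ji} = sum_k A_{jk} B_{ki}.
For i=3, j=1 we need (AB)_{13}:
A_{11} * B_{13} = -5 * 5 = -25
A_{12} * B_{23} = -6 * 5 = -30
A_{13} * B_{33} = 4 * 3 = 12
Sum = -25 + -30 + 12 = -43

-43


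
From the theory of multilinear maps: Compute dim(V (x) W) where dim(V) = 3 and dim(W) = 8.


The dimension of a tensor product is the product of dimensions.
dim(V) = 3, dim(W) = 8
dim(V (x) W) = 3 * 8 = 24

24


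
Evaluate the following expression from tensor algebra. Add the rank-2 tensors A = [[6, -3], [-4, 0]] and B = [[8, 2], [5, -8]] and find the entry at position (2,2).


Tensor addition is component-wise: (A + B)_{ij} = A_{ij} + B_{ij}.
A_{22} = 0
B_{22} = -8
(A + B)_{22} = 0 + -8 = -8

-8


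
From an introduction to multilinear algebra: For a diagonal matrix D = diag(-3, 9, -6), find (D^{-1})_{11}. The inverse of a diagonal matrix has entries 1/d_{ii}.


For a diagonal matrix, the inverse has entries (D^{-1})_{ii} = 1/d_{ii}.
The diagonal entries are: d_{11} = -3, d_{22} = 9, d_{33} = -6
We need (D^{-1})_{11} = 1/d_{11} = 1/-3 = -1/3

-1/3


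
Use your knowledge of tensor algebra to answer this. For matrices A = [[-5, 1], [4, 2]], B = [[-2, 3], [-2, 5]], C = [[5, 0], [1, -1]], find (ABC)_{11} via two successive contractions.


(ABC)_{11} = sum_m (AB)_{1m} C_{m1}. First compute row 1 of AB.
(AB)_{11} = -5*-2 + 1*-2 = 8
(AB)_{12} = -5*3 + 1*5 = -10
Now contract with column 1 of C:
(AB)_{11} * C_{11} = 8 * 5 = 40
(AB)_{12} * C_{21} = -10 * 1 = -10
(ABC)_{11} = 40 + -10 = 30

30


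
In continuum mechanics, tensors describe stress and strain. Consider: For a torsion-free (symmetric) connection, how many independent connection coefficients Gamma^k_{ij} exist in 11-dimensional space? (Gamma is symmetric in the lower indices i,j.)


Christoffel symbols Gamma^k_{ij} are symmetric in i,j, so there are d * d(d+1)/2 independent symbols.
d = 11
d(d+1)/2 = 11 * 12 / 2 = 66
Total = 11 * 66 = 726

726


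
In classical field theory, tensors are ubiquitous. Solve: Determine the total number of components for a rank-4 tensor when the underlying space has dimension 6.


The number of components of a rank-r tensor in d dimensions is d^r.
Here d = 6 and r = 4.
6^4 = 1296

1296


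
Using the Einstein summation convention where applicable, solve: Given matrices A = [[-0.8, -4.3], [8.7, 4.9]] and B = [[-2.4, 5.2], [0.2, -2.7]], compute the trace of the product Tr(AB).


Tr(AB) = sum_i (AB)_{ii} where (AB)_{ii} = sum_k A_{ik} B_{ki}.
(AB)_{11} = -0.8*-2.4 + -4.3*0.2 = 1.06
(AB)_{22} = 8.7*5.2 + 4.9*-2.7 = 32.01
Tr(AB) = 1.06 + 32.01 = 33.07

33.07


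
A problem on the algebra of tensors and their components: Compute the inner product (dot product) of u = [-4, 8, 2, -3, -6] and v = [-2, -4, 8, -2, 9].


The inner product u . v = sum of u_i * v_i.
Term-by-term: -4 * -2, 8 * -4, 2 * 8, -3 * -2, -6 * 9
Products: 8, -32, 16, 6, -54
Sum = 8 + -32 + 16 + 6 + -54 = -56

-56


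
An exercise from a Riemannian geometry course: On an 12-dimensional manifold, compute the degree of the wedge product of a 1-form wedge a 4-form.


The degree of a wedge product is the sum of the degrees of the individual forms.
Degrees: 1, 4
Total degree = 1 + 4 = 5

5


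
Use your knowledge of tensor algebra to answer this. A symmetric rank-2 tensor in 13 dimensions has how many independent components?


A symmetric rank-2 tensor in d dimensions has d(d+1)/2 independent components.
d = 13
d(d+1)/2 = 13 * 14 / 2 = 182 / 2 = 91

91


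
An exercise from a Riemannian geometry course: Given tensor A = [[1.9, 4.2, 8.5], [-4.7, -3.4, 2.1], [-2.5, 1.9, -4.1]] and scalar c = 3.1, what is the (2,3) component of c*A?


Scalar multiplication: (cA)_{ij} = c * A_{ij}.
c = 3.1
A_{23} = 2.1
(cA)_{23} = 3.1 * 2.1 = 6.51

6.51


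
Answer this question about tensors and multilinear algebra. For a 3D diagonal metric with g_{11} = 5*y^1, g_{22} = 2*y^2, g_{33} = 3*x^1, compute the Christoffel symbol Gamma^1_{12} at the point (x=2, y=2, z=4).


For a diagonal metric, Gamma^k_{ij} = (1/2) g^{kk} (dg_{ik}/dx_j + dg_{jk}/dx_i - dg_{ij}/dx_k).
The metric is diagonal, so g_{ab} = 0 for a != b.
At the given point: g_{11} = 10, g_{22} = 8, g_{33} = 6
g^{11} = 1/10
dg_{11}/dx_2 = dg_{11}/dx_2 = 5
dg_{21}/dx_1 = 0 (off-diagonal)
dg_{12}/dx_1 = 0 (off-diagonal)
Numerator = 5 + 0 - 0 = 5
Gamma^1_{12} = 5 / (2 * 10) = 1/4

1/4


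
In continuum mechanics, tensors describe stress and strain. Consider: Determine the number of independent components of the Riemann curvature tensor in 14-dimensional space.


The Riemann tensor in d dimensions has d^2(d^2 - 1)/12 independent components.
d = 14, so d^2 = 196
d^2 - 1 = 195
d^2(d^2 - 1) = 196 * 195 = 38220
Divide by 12: 38220 / 12 = 3185

3185


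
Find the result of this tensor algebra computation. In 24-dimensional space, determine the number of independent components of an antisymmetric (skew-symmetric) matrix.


An antisymmetric rank-2 tensor satisfies A_{ij} = -A_{ji}, so diagonal entries are zero.
The independent components are the upper-triangular entries: C(n, 2) = n(n-1)/2.
n = 24
C(24, 2) = 24 * 23 / 2 = 552 / 2 = 276

276


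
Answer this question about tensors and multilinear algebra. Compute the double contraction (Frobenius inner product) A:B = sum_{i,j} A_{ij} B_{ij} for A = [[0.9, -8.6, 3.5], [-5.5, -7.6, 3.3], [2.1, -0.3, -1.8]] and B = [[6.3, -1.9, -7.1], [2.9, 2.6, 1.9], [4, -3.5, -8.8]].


A:B = sum over all i,j of A_{ij} * B_{ij}.
Row 1: 0.9*6.3=5.67, -8.6*-1.9=16.34, 3.5*-7.1=-24.85 => row sum = -2.84
Row 2: -5.5*2.9=-15.95, -7.6*2.6=-19.76, 3.3*1.9=6.27 => row sum = -29.44
Row 3: 2.1*4=8.4, -0.3*-3.5=1.05, -1.8*-8.8=15.84 => row sum = 25.29
Total = -2.84 + -29.44 + 25.29 = -6.99

-6.99


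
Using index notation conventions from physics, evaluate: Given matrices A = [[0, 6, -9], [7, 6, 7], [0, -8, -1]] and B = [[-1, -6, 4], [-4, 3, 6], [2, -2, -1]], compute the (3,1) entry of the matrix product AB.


(AB)_{ij} = sum_k A_{ik} B_{kj}.
For i=3, j=1:
A_{31} * B_{11} = 0 * -1 = 0
A_{32} * B_{21} = -8 * -4 = 32
A_{33} * B_{31} = -1 * 2 = -2
Sum = 0 + 32 + -2 = 30

30


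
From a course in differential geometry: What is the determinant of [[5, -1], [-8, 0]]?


For a 2x2 matrix [[a, b], [c, d]], det = a*d - b*c.
a = 5, b = -1, c = -8, d = 0
a*d = 5 * 0 = 0
b*c = -1 * -8 = 8
det = 0 - 8 = -8

-8


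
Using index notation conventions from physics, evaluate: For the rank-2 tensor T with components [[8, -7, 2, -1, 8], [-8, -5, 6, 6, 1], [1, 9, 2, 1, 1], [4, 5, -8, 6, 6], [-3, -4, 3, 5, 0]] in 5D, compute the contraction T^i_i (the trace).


The contraction (trace) of a rank-2 tensor is the sum of its diagonal elements.
Diagonal entries: A[1,1] = 8, A[2,2] = -5, A[3,3] = 2, A[4,4] = 6, A[5,5] = 0
Tr(A) = 8 + -5 + 2 + 6 + 0 = 11

11


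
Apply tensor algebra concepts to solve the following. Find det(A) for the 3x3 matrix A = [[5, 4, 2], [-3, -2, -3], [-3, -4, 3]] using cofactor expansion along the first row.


Expanding along the first row, det(A) = a11*M_11 - a12*M_12 + a13*M_13, where M_1j is the (1,j) minor.
Minor M_11 = -2*3 - -3*-4 = -18
Minor M_12 = -3*3 - -3*-3 = -18
Minor M_13 = -3*-4 - -2*-3 = 6
det = 5*(-18) - 4*(-18) + 2*(6)
    = -90 - -72 + 12
    = -6

-6


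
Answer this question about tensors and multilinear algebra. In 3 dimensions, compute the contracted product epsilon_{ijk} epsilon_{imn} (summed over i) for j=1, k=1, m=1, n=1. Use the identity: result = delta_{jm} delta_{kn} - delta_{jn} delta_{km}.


Using the identity: epsilon_{ijk} epsilon_{imn} = delta_{jm} delta_{kn} - delta_{jn} delta_{km}.
delta_{11} = 1
delta_{11} = 1
delta_{11} = 1
delta_{11} = 1
Result = 1 * 1 - 1 * 1 = 1 - 1 = 0

0


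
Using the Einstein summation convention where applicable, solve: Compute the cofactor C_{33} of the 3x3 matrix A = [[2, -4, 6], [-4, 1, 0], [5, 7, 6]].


To find cofactor C_{33}, delete row 3 and column 3.
The resulting 2x2 submatrix is: [[2, -4], [-4, 1]]
Minor M_{33} = 2*1 - -4*-4
  = 2 - 16 = -14
Sign = (-1)^(3+3) = (-1)^6 = 1
Cofactor C_{33} = 1 * -14 = -14

-14


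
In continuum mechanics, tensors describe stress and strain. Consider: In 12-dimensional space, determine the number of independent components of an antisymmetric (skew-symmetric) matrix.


An antisymmetric rank-2 tensor satisfies A_{ij} = -A_{ji}, so diagonal entries are zero.
The independent components are the upper-triangular entries: C(n, 2) = n(n-1)/2.
n = 12
C(12, 2) = 12 * 11 / 2 = 132 / 2 = 66

66


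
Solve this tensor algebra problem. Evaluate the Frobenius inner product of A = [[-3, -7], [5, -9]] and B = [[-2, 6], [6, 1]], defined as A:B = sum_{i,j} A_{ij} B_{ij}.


A:B = sum over all i,j of A_{ij} * B_{ij}.
Row 1: -3*-2=6, -7*6=-42 => row sum = -36
Row 2: 5*6=30, -9*1=-9 => row sum = 21
Total = -36 + 21 = -15

-15


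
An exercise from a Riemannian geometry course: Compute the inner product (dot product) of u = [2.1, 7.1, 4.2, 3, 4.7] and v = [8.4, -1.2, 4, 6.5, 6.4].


The inner product u . v = sum of u_i * v_i.
Term-by-term: 2.1 * 8.4, 7.1 * -1.2, 4.2 * 4, 3 * 6.5, 4.7 * 6.4
Products: 17.64, -8.52, 16.8, 19.5, 30.08
Sum = 17.64 + -8.52 + 16.8 + 19.5 + 30.08 = 75.5

75.5


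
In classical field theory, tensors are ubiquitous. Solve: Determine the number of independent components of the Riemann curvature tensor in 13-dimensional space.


The Riemann tensor in d dimensions has d^2(d^2 - 1)/12 independent components.
d = 13, so d^2 = 169
d^2 - 1 = 168
d^2(d^2 - 1) = 169 * 168 = 28392
Divide by 12: 28392 / 12 = 2366

2366


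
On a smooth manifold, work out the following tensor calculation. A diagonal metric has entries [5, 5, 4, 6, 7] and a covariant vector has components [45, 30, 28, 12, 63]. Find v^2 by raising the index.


To raise an index with a diagonal metric: v^i = v_i / g_{ii}.
For index 2: v_2 = 30, g_{22} = 5
v^2 = 30 / 5 = 6

6


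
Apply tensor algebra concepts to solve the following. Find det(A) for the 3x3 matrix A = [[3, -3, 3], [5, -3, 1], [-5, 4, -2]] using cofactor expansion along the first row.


Expanding along the first row, det(A) = a11*M_11 - a12*M_12 + a13*M_13, where M_1j is the (1,j) minor.
Minor M_11 = -3*-2 - 1*4 = 2
Minor M_12 = 5*-2 - 1*-5 = -5
Minor M_13 = 5*4 - -3*-5 = 5
det = 3*(2) - -3*(-5) + 3*(5)
    = 6 - 15 + 15
    = 6

6


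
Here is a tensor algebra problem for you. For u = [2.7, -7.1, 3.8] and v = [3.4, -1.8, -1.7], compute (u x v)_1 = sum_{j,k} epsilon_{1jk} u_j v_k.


(u x v)_1 = sum_{j,k} epsilon_{1jk} u_j v_k. Only permutations of (1,2,3) contribute; the two non-zero terms are:
eps_{123} u_2 v_3 = 1 * -7.1 * -1.7 = 12.07
eps_{132} u_3 v_2 = -1 * 3.8 * -1.8 = 6.84
(u x v)_1 = 18.91

18.91


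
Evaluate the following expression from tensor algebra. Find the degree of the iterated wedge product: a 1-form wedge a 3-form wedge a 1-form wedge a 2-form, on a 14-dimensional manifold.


The degree of a wedge product is the sum of the degrees of the individual forms.
Degrees: 1, 3, 1, 2
Total degree = 1 + 3 + 1 + 2 = 7

7


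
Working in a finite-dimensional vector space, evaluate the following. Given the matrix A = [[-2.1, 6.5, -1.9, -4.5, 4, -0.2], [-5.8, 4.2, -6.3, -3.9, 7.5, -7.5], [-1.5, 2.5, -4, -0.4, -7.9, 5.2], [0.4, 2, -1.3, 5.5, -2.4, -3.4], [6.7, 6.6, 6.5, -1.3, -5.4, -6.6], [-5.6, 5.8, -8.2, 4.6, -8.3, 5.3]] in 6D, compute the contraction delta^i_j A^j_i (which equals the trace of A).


The contraction (trace) of a rank-2 tensor is the sum of its diagonal elements.
Diagonal entries: A[1,1] = -2.1, A[2,2] = 4.2, A[3,3] = -4, A[4,4] = 5.5, A[5,5] = -5.4, A[6,6] = 5.3
Tr(A) = -2.1 + 4.2 + -4 + 5.5 + -5.4 + 5.3 = 3.5

3.5


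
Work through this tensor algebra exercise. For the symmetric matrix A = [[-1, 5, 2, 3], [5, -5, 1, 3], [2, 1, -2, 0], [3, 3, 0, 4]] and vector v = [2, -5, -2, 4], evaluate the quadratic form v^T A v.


First compute Av:
(Av)_1 = -1*2 + 5*-5 + 2*-2 + 3*4 = -19
(Av)_2 = 5*2 + -5*-5 + 1*-2 + 3*4 = 45
(Av)_3 = 2*2 + 1*-5 + -2*-2 + 0*4 = 3
(Av)_4 = 3*2 + 3*-5 + 0*-2 + 4*4 = 7
Av = [-19, 45, 3, 7]
Then v^T (Av) = 2*-19 + -5*45 + -2*3 + 4*7
= -38 + -225 + -6 + 28 = -241

-241


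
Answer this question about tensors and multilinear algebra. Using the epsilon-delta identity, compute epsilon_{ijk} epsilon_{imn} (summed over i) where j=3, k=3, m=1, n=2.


Using the identity: epsilon_{ijk} epsilon_{imn} = delta_{jm} delta_{kn} - delta_{jn} delta_{km}.
delta_{31} = 0
delta_{32} = 0
delta_{32} = 0
delta_{31} = 0
Result = 0 * 0 - 0 * 0 = 0 - 0 = 0

0


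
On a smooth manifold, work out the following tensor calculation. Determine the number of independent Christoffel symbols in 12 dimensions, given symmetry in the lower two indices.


Christoffel symbols Gamma^k_{ij} are symmetric in i,j, so there are d * d(d+1)/2 independent symbols.
d = 12
d(d+1)/2 = 12 * 13 / 2 = 78
Total = 12 * 78 = 936

936


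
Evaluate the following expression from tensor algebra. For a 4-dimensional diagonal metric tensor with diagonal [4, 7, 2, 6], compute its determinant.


For a diagonal metric, the determinant is the product of diagonal entries.
Diagonal entries: 4, 7, 2, 6
det(g) = 4 * 7 * 2 * 6 = 336

336


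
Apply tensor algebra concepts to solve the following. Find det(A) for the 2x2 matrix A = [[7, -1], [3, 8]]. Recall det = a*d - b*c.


For a 2x2 matrix [[a, b], [c, d]], det = a*d - b*c.
a = 7, b = -1, c = 3, d = 8
a*d = 7 * 8 = 56
b*c = -1 * 3 = -3
det = 56 - -3 = 59

59


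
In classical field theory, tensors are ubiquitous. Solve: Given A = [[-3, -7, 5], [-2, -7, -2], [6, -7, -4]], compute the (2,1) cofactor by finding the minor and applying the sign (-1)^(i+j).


To find cofactor C_{21}, delete row 2 and column 1.
The resulting 2x2 submatrix is: [[-7, 5], [-7, -4]]
Minor M_{21} = -7*-4 - 5*-7
  = 28 - -35 = 63
Sign = (-1)^(2+1) = (-1)^3 = -1
Cofactor C_{21} = -1 * 63 = -63

-63


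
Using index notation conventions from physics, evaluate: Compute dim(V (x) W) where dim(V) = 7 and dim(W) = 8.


The dimension of a tensor product is the product of dimensions.
dim(V) = 7, dim(W) = 8
dim(V (x) W) = 7 * 8 = 56

56


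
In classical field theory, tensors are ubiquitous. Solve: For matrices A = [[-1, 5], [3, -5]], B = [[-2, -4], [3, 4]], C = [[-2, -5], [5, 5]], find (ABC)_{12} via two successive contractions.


(ABC)_{12} = sum_m (AB)_{1m} C_{m2}. First compute row 1 of AB.
(AB)_{11} = -1*-2 + 5*3 = 17
(AB)_{12} = -1*-4 + 5*4 = 24
Now contract with column 2 of C:
(AB)_{11} * C_{12} = 17 * -5 = -85
(AB)_{12} * C_{22} = 24 * 5 = 120
(ABC)_{12} = -85 + 120 = 35

35


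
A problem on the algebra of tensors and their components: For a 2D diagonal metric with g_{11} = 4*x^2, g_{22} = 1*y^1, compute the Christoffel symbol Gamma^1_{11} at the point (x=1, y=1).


For a diagonal metric, Gamma^k_{ij} = (1/2) g^{kk} (dg_{ik}/dx_j + dg_{jk}/dx_i - dg_{ij}/dx_k).
The metric is diagonal, so g_{ab} = 0 for a != b.
At the given point: g_{11} = 4, g_{22} = 1
g^{11} = 1/4
dg_{11}/dx_1 = dg_{11}/dx_1 = 8
dg_{11}/dx_1 = dg_{11}/dx_1 = 8
dg_{11}/dx_1 = dg_{11}/dx_1 = 8
Numerator = 8 + 8 - 8 = 8
Gamma^1_{11} = 8 / (2 * 4) = 1

1


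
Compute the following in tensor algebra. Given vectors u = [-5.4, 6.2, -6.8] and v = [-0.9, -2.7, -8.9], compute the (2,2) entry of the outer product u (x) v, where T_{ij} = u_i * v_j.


The outer product entry T_{ij} = u_i * v_j.
We need i=2, j=2.
u_2 = 6.2, v_2 = -2.7
T_{2,2} = 6.2 * -2.7 = -16.74

-16.74


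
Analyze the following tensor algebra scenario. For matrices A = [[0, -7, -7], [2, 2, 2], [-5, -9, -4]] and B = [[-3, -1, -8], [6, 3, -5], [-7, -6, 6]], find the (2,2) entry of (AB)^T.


(AB)^T_{ij} = (AB)_{ji} = sum_k A_{jk} B_{ki}.
For i=2, j=2 we need (AB)_{22}:
A_{21} * B_{12} = 2 * -1 = -2
A_{22} * B_{22} = 2 * 3 = 6
A_{23} * B_{32} = 2 * -6 = -12
Sum = -2 + 6 + -12 = -8

-8


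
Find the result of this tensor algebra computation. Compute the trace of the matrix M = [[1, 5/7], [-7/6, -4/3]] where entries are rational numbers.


The trace is the sum of diagonal entries.
Diagonal: M[1,1] = 1, M[2,2] = -4/3
Tr(M) = 1 + -4/3
Computing step by step:
After adding M[1,1]: 1
After adding M[2,2]: -1/3
Tr(M) = -1/3

-1/3


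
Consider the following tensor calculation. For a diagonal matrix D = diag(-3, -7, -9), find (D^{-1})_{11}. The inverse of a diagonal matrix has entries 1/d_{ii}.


For a diagonal matrix, the inverse has entries (D^{-1})_{ii} = 1/d_{ii}.
The diagonal entries are: d_{11} = -3, d_{22} = -7, d_{33} = -9
We need (D^{-1})_{11} = 1/d_{11} = 1/-3 = -1/3

-1/3


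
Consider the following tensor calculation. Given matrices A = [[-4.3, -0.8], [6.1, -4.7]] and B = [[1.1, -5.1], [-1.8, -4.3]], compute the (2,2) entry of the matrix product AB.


(AB)_{ij} = sum_k A_{ik} B_{kj}.
For i=2, j=2:
A_{21} * B_{12} = 6.1 * -5.1 = -31.11
A_{22} * B_{22} = -4.7 * -4.3 = 20.21
Sum = -31.11 + 20.21 = -10.9

-10.9


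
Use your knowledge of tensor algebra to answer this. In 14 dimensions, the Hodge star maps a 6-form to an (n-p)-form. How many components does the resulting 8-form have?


The Hodge dual of a p-form on an n-dimensional manifold is an (n-p)-form.
n = 14, p = 6, so dual degree = 14 - 6 = 8
The number of components is C(n, n-p) = C(14, 8) = 3003

3003
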